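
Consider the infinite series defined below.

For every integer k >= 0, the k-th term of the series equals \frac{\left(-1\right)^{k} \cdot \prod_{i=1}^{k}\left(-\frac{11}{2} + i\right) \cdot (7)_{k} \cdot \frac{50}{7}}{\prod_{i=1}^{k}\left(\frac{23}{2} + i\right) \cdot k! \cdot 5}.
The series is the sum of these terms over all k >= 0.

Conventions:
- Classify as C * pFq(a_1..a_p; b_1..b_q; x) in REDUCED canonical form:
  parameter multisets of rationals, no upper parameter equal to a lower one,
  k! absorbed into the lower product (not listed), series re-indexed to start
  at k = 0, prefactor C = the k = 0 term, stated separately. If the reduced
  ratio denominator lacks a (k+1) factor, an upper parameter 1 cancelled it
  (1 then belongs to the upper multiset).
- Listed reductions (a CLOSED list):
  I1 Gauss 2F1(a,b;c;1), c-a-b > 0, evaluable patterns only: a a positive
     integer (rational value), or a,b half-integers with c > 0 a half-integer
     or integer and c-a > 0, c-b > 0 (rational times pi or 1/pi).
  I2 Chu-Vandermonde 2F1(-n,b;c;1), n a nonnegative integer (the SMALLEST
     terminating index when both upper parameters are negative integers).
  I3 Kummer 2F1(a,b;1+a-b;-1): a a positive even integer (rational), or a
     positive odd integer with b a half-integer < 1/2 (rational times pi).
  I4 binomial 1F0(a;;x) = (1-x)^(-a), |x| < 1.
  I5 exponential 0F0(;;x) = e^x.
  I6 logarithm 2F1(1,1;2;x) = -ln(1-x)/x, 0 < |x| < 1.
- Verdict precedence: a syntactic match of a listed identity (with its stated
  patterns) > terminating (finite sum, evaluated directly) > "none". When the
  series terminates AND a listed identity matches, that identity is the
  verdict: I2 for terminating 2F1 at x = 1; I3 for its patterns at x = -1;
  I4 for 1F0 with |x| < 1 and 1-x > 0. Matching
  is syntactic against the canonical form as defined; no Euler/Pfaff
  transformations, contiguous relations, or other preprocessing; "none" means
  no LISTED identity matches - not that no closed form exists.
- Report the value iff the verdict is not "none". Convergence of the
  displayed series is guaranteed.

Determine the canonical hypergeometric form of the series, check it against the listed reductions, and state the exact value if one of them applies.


Canonical form: C = \frac{10}{7} times 2F1 with upper {-\frac{9}{2}, 7}, lower {\frac{25}{2}}, x = -1. Verdict at x = -1: Kummer (I3) matches (x = -1; c = \frac{25}{2} equals 1+a-b for upper {-\frac{9}{2}, 7}: listed pattern). Hence: \frac{239028075}{67108864} \cdot \pi.

Key step: with t_0 = \frac{10}{7}, the running product (C = 10/7, x = -1) telescopes to a rising factorial.
Consecutive-term ratio: r(k) = -1 * (k-\frac{9}{2}) (k+7) / [(k+\frac{25}{2}) (k+1)] - poly over poly, x = -1 from leading terms; C = \frac{10}{7} at k = 0.


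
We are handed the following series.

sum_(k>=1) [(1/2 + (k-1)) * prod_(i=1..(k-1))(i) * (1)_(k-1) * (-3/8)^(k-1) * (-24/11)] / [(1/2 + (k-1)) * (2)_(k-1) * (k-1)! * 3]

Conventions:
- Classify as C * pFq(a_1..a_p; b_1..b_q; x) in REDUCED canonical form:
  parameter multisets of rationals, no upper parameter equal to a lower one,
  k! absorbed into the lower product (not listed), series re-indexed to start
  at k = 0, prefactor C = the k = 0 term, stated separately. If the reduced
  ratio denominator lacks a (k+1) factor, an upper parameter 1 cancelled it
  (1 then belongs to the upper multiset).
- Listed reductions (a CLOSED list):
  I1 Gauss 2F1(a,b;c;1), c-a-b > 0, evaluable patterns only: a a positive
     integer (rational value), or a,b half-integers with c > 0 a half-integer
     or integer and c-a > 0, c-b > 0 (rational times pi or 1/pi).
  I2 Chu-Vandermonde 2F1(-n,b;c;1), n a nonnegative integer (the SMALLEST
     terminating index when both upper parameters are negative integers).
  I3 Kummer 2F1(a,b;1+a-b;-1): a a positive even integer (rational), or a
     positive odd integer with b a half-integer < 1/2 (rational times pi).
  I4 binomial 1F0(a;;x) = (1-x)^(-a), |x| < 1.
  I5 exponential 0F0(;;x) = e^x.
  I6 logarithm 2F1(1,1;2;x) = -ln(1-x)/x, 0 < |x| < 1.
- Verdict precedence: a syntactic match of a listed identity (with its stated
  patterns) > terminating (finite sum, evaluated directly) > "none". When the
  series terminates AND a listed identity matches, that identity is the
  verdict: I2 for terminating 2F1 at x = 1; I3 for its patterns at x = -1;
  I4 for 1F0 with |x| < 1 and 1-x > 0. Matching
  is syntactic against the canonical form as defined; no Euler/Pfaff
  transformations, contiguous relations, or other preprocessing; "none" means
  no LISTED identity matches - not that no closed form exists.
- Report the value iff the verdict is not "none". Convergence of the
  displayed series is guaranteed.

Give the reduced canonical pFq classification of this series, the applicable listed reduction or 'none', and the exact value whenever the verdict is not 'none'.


x = -3/8 here; the reduced form reads 2F1, upper {1, 1}, lower {2}, C = -8/11. Verdict at x = -3/8: the logarithmic series (I6) matches (the logarithm: parameters (1,1;2), x = -3/8). Sum: (-64/33) * ln(11/8).

Key observation: with t_0 = -8/11, k + 1/2 divides numerator and denominator alike; prefactor -8/11 after cancelling.
Step ratio: r(k) = (-3/8) * (k+1) (k+1) / [(k+2) (k+1)] - rational in k, leading ratio (-3/8); with t_0 = -8/11, classification follows.


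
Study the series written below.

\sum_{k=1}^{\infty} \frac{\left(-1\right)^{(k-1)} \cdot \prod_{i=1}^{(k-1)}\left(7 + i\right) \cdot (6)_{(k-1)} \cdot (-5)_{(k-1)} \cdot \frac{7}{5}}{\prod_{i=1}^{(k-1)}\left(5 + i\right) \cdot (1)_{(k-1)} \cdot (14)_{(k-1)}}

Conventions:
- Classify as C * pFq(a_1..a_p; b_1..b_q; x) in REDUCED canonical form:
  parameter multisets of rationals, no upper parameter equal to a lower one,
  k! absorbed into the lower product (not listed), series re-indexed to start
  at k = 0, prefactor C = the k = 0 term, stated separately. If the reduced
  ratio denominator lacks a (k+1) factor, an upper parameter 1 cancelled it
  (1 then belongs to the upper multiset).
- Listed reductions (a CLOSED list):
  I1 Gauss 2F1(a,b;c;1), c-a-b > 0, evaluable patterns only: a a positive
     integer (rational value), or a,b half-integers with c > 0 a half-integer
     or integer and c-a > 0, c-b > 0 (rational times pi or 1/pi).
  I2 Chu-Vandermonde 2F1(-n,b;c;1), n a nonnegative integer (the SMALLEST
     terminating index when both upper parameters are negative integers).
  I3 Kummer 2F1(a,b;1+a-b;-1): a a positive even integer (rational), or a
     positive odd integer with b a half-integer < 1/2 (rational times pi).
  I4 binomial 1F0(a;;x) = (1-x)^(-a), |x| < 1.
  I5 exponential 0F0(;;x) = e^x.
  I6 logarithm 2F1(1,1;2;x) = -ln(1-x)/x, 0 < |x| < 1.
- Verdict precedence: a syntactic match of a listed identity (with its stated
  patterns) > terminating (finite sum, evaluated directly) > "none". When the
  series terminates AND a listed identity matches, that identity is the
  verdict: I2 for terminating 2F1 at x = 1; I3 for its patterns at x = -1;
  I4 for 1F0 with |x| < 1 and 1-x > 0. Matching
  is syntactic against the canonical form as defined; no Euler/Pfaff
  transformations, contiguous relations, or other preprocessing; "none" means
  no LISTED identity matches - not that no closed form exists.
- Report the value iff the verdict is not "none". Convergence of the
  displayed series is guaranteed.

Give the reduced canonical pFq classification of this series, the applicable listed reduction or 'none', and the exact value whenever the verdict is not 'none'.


Canonical form: C = \frac{7}{5} times 2F1 with upper {-5, 8}, lower {14}, x = -1. Verdict: the Kummer evaluation I3 fires (x = -1; c = 14 equals 1+a-b for upper {-5, 8}: listed pattern). Exact value: \frac{143}{10}.

First insight: from the first term \frac{7}{5}: (1)_k (prefactor 7/5) is k! itself.
Adjacent-term ratio: r(k) = -1 * (k-5) (k+8) / [(k+14) (k+1)] - rational in k. x = -1; t_0 = \frac{7}{5}; negate the roots.


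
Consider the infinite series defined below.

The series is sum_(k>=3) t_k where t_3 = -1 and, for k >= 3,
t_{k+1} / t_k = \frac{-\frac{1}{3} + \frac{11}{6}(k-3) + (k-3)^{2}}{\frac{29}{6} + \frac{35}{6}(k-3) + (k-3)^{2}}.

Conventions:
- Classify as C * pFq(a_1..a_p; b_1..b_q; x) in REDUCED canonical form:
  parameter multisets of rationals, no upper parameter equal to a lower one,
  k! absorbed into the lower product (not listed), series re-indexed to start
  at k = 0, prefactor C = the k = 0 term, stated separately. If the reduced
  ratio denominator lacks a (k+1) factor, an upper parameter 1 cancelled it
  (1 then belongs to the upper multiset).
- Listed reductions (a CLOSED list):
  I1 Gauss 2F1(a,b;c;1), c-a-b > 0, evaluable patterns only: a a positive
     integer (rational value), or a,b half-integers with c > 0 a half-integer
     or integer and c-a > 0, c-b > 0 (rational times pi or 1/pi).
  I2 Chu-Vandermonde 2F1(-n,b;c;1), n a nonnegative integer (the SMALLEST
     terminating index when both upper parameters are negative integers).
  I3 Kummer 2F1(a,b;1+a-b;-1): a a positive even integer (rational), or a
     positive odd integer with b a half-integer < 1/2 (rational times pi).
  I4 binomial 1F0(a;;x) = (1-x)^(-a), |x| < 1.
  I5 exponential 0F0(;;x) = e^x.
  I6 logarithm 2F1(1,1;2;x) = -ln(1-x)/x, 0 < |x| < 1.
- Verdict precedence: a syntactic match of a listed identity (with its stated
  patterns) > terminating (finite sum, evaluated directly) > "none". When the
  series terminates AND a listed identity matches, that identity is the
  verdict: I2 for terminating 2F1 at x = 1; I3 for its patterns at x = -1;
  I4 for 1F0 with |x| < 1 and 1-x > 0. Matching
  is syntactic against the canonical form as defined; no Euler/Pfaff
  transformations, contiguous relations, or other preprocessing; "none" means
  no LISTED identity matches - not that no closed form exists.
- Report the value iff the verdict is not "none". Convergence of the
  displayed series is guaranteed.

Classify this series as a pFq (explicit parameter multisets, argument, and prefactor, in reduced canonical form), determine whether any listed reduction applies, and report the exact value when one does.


Reduced: x = 1, 2F1, upper = {-\frac{1}{6}, 2}, lower = {\frac{29}{6}}, C = -1. Verdict: this is the Gauss summation I1 (x = 1: the Gamma ratio telescopes since c-a-b = 3 > 0 and a = 2 in Z>0). Sum: -\frac{391}{432}.

First insight: x = 1 and roots of the ratio polynomials (C = -1, x = 1) are the negated parameters.
Ratio: r(k) = 1 * (k-\frac{1}{6}) (k+2) / [(k+\frac{29}{6}) (k+1)] - rational in k, leading ratio 1; with t_0 = -1, classification follows.


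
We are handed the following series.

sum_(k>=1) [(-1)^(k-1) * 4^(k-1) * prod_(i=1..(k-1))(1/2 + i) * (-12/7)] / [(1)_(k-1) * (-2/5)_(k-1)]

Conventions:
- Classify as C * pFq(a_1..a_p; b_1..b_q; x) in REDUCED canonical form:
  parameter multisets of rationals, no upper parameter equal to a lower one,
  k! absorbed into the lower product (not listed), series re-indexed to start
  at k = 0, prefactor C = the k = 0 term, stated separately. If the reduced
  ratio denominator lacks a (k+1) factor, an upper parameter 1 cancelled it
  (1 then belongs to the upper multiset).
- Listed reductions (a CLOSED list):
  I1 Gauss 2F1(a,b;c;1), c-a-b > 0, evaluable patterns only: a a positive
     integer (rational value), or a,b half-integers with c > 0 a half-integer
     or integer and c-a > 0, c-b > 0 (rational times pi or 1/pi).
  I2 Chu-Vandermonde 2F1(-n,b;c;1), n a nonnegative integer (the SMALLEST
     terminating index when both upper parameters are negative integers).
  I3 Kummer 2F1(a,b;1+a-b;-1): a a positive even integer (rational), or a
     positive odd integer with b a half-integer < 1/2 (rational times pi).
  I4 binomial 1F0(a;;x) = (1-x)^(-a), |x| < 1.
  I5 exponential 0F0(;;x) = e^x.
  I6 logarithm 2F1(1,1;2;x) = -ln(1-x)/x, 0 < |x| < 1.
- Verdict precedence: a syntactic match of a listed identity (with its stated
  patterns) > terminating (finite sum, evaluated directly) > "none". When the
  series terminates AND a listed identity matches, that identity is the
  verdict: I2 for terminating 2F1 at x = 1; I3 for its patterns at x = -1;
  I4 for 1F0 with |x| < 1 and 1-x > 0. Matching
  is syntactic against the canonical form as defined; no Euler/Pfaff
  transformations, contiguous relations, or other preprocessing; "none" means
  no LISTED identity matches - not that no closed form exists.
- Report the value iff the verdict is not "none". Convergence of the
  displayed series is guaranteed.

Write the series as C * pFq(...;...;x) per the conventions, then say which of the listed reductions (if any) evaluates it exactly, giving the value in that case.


Classification (C = -12/7): 1F1 with upper {3/2}, lower {-2/5}, argument x = -4. Verdict: none - at argument -4 the multisets {3/2} ; {-2/5} match no listed identity.

The tell: x = (-4) and the running product (prefactor -12/7) telescopes to a rising factorial.
Consecutive-term ratio: r(k) = (-4) * (k+3/2) / [(k-2/5) (k+1)] - poly over poly, x = (-4) from leading terms; C = -12/7 at k = 0.


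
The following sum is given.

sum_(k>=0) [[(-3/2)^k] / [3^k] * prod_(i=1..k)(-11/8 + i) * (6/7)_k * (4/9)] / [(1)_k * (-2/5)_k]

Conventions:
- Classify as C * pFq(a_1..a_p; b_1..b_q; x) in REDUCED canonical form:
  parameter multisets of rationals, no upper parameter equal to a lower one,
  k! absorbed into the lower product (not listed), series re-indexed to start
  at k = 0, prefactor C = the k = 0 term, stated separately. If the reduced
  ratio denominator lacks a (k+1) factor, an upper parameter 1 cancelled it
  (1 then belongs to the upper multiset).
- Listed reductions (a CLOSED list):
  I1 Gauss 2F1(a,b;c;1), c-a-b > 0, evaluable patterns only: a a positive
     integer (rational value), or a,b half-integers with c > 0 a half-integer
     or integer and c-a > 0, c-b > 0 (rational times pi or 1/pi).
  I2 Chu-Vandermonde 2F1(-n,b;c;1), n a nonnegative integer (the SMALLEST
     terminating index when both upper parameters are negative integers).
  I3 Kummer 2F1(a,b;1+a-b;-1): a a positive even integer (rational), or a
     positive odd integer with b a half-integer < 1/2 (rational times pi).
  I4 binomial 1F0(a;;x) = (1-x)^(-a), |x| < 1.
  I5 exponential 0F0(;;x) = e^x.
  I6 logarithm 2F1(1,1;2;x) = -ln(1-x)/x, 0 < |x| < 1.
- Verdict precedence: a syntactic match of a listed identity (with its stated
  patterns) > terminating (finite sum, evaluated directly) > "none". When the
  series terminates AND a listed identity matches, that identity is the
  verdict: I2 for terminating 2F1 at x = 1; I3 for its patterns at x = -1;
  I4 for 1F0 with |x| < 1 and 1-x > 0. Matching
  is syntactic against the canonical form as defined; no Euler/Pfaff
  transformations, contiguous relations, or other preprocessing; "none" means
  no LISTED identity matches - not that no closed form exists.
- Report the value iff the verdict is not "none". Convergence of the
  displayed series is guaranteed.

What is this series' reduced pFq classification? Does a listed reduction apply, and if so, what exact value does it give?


Key step: x = (-1/2) and the two k-th powers (C = 4/9, x = -1/2) combine into one argument.
Consecutive-term ratio: r(k) = (-1/2) * (k-3/8) (k+6/7) / [(k-2/5) (k+1)] - rational in k, leading ratio (-1/2); with t_0 = 4/9, classification follows.

x = -1/2 here; the reduced form reads 2F1, upper {-3/8, 6/7}, lower {-2/5}, C = 4/9. Verdict: none - at argument -1/2 the multisets {-3/8, 6/7} ; {-2/5} match no listed identity.


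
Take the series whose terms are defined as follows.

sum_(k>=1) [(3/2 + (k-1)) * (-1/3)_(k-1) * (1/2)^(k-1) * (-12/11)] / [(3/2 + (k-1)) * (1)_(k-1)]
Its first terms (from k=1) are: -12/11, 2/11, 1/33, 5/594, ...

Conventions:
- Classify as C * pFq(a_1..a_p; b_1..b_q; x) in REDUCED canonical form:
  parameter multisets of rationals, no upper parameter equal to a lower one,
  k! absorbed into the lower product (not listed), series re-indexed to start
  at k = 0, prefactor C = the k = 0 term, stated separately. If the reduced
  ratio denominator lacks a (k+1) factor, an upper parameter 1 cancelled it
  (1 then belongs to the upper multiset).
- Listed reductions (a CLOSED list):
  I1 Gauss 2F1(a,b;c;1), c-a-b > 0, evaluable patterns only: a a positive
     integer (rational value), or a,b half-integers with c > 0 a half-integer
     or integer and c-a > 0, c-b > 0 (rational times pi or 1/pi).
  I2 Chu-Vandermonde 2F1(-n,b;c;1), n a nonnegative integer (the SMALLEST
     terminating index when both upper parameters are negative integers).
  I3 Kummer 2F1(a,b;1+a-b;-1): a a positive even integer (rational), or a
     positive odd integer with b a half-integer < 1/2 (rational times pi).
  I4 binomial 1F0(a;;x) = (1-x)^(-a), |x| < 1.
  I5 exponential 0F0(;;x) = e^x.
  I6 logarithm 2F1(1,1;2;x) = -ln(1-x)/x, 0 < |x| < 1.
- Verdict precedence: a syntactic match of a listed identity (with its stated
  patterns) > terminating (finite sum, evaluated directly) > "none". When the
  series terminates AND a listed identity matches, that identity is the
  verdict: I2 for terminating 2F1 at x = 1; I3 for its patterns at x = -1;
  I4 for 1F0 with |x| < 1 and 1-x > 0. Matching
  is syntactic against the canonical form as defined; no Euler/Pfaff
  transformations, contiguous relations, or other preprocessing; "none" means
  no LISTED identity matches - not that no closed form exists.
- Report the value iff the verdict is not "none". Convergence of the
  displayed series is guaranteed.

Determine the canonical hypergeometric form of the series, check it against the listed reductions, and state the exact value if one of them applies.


x = 1/2 here; the reduced form reads 1F0, upper {-1/3}, lower {-}, C = -12/11. Verdict (x = 1/2): the binomial series (I4) applies (the 1F0 binomial series: exponent 1/3, x = 1/2). Hence: (-12/11) * (1/2)^(1/3).

The tell: from the first term -12/11: k + 3/2 divides numerator and denominator alike; C = -12/11, x = 1/2 after cancelling.
Consecutive-term ratio: r(k) = (1/2) * (k-1/3) / [(k+1)] - rational in k, leading ratio (1/2); with t_0 = -12/11, classification follows.


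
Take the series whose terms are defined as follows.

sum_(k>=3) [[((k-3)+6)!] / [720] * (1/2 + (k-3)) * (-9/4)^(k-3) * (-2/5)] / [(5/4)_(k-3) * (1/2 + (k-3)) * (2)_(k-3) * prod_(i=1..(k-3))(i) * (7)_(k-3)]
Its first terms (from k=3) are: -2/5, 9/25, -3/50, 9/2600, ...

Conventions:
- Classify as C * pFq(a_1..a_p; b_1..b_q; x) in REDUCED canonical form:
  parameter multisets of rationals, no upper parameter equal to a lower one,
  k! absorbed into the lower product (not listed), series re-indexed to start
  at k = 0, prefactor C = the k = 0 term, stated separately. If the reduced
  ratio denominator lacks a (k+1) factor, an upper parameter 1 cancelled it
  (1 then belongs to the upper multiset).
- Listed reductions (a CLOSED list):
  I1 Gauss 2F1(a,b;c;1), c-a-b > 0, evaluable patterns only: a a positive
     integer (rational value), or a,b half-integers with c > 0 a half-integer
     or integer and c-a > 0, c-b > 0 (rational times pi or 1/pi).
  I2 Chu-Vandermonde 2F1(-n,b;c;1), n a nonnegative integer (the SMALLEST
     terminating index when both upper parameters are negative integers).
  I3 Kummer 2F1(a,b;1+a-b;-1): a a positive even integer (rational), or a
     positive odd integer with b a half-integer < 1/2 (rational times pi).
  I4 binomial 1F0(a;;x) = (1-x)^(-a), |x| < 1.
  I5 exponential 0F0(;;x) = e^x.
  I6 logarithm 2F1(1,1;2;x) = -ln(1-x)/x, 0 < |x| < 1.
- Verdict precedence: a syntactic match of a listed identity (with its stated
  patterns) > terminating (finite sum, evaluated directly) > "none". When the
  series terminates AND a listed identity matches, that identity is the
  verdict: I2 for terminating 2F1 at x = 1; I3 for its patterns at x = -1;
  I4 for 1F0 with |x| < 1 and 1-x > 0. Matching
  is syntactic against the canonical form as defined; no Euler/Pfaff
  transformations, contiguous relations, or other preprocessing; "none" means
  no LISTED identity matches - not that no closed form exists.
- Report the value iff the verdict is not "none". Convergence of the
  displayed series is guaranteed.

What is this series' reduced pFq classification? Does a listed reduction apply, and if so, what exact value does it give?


Prefactor -2/5, argument -9/4: 0F2 with upper {-} over lower {5/4, 2}. Verdict: none here - no I1-I6 shape fits x = -9/4 with lower {5/4, 2}.

The tell: with t_0 = -2/5, striking the common factor k + 1/2 reduces the term (C = -2/5).
Step ratio: r(k) = (-9/4) * 1 / [(k+5/4) (k+2) (k+1)] - rational in k, leading ratio (-9/4); with t_0 = -2/5, classification follows.


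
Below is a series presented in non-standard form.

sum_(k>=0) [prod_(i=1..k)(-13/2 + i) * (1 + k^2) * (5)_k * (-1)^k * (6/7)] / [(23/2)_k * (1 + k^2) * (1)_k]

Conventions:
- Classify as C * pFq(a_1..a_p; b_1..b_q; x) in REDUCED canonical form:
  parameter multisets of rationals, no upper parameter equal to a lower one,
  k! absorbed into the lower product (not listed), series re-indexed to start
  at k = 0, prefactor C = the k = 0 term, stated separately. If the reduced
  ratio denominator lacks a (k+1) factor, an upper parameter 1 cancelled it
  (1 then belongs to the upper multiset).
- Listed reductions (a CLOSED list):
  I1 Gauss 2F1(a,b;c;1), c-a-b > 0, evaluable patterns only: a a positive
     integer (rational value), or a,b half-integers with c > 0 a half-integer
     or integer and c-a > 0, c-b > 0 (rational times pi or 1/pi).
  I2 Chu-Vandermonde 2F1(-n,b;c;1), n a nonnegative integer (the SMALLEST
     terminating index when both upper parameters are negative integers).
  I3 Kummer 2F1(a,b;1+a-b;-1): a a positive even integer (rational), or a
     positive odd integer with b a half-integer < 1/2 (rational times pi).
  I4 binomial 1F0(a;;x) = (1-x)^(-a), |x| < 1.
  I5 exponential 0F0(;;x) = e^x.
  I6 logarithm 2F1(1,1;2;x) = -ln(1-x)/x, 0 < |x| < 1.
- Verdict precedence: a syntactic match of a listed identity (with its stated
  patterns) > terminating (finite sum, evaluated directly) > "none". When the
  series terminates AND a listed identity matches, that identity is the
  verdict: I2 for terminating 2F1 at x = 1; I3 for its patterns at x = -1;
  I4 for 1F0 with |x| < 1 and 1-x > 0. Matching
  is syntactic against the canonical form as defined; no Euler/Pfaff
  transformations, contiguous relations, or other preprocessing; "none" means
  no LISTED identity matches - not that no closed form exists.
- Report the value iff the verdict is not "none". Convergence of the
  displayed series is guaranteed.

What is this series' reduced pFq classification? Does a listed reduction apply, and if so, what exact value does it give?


Structural cue: t_0 being 6/7, the running product (C = 6/7) telescopes to a rising factorial.
Adjacent-term ratio: r(k) = (-1) * (k-11/2) (k+5) / [(k+23/2) (k+1)] - poly over poly, x = (-1) from leading terms; C = 6/7 at k = 0.

With C = 6/7: the canonical form is 2F1(-11/2, 5; 23/2; -1). Verdict (x = -1): Kummer's theorem (I3) applies (x = -1; c = 23/2 equals 1+a-b for upper {-11/2, 5}: listed pattern). Exact value: (18706545/8388608) * pi.


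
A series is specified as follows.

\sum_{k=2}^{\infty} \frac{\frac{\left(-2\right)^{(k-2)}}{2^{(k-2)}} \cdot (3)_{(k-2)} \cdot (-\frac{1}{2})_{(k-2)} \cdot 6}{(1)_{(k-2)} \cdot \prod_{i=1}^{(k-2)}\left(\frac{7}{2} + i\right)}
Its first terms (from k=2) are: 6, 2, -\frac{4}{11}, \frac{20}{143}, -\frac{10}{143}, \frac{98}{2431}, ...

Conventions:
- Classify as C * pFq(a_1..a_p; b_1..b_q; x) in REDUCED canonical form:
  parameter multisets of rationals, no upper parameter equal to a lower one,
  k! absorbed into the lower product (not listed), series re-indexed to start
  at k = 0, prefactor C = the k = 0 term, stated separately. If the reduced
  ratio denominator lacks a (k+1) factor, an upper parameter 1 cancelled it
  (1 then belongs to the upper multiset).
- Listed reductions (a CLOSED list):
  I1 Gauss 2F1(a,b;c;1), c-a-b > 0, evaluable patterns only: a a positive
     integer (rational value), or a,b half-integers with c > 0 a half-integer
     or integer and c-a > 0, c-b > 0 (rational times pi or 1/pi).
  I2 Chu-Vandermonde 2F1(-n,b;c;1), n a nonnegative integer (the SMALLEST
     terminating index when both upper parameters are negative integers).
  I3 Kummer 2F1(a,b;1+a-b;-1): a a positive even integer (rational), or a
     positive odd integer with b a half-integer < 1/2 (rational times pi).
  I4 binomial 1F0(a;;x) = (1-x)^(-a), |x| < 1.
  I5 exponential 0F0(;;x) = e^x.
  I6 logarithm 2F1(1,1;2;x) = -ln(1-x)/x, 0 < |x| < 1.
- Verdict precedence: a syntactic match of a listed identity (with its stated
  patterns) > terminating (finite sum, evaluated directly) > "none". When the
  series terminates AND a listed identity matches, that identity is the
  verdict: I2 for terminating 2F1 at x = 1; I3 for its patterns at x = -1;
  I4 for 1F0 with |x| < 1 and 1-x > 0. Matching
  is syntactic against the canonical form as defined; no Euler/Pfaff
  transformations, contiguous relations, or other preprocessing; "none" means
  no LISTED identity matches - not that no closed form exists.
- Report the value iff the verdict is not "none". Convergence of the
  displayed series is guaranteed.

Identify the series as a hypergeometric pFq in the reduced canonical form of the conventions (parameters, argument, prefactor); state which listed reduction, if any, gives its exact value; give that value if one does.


The series (x = -1) is 2F1: upper {-\frac{1}{2}, 3}, lower {\frac{9}{2}}, prefactor 6. Verdict: Kummer's theorem (I3) matches (x = -1; c = \frac{9}{2} equals 1+a-b for upper {-\frac{1}{2}, 3}: listed pattern). Hence: \frac{315}{128} \cdot \pi.

The tell: from the first term 6: the lower running product (prefactor 6) is a rising factorial.
Term ratio: r(k) = -1 * (k-\frac{1}{2}) (k+3) / [(k+\frac{9}{2}) (k+1)] - rational; roots negated = parameters, x = -1, C = 6.


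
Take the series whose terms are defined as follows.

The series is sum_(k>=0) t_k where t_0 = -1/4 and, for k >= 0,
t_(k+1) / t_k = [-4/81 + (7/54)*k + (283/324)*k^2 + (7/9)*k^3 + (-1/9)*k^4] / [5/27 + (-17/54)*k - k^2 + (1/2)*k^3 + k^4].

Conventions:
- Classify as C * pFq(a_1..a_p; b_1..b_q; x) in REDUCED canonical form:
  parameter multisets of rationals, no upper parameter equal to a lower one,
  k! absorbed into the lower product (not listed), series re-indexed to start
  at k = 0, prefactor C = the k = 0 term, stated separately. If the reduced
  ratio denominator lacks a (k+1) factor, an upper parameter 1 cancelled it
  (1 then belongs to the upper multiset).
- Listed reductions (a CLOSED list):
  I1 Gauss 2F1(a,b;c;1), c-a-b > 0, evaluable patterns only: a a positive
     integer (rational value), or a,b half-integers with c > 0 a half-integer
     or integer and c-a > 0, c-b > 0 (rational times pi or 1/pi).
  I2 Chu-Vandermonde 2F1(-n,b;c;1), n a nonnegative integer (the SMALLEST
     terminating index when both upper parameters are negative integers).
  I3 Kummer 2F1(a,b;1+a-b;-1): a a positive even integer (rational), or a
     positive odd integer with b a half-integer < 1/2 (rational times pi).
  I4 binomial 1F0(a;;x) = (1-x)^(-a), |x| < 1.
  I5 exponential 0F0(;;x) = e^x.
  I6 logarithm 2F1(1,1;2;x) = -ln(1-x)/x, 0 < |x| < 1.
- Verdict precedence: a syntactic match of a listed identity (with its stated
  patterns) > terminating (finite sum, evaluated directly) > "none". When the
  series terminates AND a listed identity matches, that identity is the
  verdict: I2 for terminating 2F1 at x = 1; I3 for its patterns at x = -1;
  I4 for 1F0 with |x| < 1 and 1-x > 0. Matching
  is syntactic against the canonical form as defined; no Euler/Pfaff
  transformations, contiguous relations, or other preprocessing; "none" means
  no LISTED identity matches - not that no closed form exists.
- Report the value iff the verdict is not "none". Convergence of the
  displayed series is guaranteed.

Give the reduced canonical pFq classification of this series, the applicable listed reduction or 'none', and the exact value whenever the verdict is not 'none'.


Key step: with t_0 = -1/4, the expanded ratio factors over Q; C = -1/4, x = -1/9, roots give parameters.
Ratio: r(k) = (-1/9) * (k-8) (k-1/6) (k+1/2) / [(k-5/6) (k-1/3) (k+1)] - rational in k, leading ratio (-1/9); with t_0 = -1/4, classification follows.

At argument -1/9: a 3F2 with upper {-8, -1/6, 1/2}, lower {-5/6, -1/3}, scaled by C = -1/4. Verdict: terminating at k = 8: the factor (-8)_k kills every later term; summing the 9 survivors is exact. Hence: 7587800727707/25065367142400.


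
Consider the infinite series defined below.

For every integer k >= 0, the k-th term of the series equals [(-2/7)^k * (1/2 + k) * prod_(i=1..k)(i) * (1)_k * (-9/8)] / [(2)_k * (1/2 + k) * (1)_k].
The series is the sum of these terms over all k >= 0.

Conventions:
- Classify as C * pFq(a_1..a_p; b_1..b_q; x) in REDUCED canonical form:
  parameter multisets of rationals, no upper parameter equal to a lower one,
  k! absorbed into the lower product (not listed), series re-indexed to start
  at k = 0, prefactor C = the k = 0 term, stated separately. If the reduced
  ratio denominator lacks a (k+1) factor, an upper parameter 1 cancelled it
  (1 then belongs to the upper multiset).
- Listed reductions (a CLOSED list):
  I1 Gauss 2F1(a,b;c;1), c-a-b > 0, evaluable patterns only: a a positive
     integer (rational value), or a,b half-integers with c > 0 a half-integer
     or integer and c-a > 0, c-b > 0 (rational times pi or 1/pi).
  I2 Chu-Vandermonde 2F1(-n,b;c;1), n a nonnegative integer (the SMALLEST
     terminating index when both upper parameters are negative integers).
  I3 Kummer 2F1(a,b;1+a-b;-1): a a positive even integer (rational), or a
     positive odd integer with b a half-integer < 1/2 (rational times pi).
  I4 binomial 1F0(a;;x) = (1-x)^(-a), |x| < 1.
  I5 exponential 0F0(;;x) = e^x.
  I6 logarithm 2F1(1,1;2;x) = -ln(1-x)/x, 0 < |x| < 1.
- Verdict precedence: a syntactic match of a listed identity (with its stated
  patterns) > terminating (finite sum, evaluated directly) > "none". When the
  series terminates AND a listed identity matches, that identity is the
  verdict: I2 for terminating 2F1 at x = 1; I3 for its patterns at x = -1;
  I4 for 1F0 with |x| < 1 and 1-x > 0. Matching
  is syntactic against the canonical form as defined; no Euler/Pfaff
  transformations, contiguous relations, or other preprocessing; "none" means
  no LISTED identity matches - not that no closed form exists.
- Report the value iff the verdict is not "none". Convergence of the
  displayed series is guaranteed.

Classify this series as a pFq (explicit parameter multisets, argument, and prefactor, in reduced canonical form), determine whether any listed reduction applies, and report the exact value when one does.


Classification (C = -9/8): 2F1 with upper {1, 1}, lower {2}, argument x = -2/7. Verdict at x = -2/7: the logarithmic series (I6) matches (the logarithm: parameters (1,1;2), x = -2/7). Hence: (-63/16) * ln(9/7).

The tell: t_0 being -9/8, the running product (C = -9/8, x = -2/7) telescopes to a rising factorial.
Step ratio: r(k) = (-2/7) * (k+1) (k+1) / [(k+2) (k+1)] - rational in k. x = (-2/7); t_0 = -9/8; negate the roots.


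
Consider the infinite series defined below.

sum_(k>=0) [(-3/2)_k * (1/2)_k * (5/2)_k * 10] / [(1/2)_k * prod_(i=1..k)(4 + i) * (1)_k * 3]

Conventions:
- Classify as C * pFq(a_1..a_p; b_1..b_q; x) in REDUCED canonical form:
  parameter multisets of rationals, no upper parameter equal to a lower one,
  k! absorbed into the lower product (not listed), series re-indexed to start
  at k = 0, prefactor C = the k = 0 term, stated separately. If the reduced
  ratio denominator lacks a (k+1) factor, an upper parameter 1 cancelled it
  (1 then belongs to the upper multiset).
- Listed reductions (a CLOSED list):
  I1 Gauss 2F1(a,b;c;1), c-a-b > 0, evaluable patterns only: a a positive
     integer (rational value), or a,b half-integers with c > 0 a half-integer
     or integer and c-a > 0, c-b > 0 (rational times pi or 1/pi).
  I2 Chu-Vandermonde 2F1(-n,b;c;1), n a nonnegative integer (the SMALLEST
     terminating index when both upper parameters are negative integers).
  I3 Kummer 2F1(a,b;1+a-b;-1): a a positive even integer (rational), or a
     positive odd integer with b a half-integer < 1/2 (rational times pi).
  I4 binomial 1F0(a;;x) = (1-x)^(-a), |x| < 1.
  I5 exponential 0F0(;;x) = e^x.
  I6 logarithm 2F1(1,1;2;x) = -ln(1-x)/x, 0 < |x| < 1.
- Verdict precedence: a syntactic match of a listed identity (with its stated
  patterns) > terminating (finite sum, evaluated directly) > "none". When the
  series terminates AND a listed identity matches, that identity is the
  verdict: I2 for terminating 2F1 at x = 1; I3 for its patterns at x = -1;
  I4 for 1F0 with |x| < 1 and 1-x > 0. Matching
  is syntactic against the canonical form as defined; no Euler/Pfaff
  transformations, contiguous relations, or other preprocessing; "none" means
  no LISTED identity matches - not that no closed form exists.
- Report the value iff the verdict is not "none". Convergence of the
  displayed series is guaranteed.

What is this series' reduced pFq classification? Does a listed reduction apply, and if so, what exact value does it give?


The series (x = 1) is 2F1: upper {-3/2, 5/2}, lower {5}, prefactor 10/3. Verdict: the half-integer Gauss pattern (I1) applies (x = 1; upper {-3/2, 5/2} half-integers, c = 5 in the evaluable pattern). Value: (8192/2079) / pi.

Structural cue: t_0 being 10/3, (1)_k (C = 10/3) is k! itself.
Step ratio: r(k) = 1 * (k-3/2) (k+5/2) / [(k+5) (k+1)] - rational in k, leading ratio 1; with t_0 = 10/3, classification follows.


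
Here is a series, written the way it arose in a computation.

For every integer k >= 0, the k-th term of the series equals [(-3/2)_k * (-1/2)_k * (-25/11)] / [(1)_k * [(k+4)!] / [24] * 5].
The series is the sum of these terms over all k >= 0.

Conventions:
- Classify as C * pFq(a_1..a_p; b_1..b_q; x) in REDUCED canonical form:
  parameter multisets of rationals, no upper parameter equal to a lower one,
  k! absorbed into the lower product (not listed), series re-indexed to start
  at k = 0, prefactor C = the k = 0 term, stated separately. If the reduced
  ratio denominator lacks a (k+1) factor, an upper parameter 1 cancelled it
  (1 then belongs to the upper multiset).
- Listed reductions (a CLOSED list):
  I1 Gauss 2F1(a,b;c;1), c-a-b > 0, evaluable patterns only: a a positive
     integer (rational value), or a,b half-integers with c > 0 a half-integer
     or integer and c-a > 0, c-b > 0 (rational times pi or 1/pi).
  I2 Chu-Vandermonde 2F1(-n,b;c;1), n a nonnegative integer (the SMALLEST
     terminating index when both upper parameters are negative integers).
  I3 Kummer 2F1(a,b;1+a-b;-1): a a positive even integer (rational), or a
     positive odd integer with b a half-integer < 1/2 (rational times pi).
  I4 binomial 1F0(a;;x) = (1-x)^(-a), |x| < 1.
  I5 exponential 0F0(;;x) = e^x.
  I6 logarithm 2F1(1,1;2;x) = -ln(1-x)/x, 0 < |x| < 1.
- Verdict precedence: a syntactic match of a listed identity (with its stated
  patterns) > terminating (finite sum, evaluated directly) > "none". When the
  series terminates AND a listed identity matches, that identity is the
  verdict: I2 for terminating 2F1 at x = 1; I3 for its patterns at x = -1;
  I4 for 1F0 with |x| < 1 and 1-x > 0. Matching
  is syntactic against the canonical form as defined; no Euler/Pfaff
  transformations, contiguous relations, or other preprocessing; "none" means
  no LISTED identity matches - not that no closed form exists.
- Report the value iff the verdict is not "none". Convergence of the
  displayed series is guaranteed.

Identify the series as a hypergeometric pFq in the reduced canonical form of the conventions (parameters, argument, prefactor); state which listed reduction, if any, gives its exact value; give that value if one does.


At argument 1: a 2F1 with upper {-3/2, -1/2}, lower {5}, scaled by C = -5/11. Verdict: Gauss's theorem I1 (half-integer case) applies (x = 1; upper {-3/2, -1/2} half-integers, c = 5 in the evaluable pattern). Its exact value is (-262144/160083) / pi.

The tell: with t_0 = -5/11, the denominator's factorial ratio (C = -5/11) is a lower Pochhammer.
Ratio: r(k) = 1 * (k-3/2) (k-1/2) / [(k+5) (k+1)] - rational in k, leading ratio 1; with t_0 = -5/11, classification follows.


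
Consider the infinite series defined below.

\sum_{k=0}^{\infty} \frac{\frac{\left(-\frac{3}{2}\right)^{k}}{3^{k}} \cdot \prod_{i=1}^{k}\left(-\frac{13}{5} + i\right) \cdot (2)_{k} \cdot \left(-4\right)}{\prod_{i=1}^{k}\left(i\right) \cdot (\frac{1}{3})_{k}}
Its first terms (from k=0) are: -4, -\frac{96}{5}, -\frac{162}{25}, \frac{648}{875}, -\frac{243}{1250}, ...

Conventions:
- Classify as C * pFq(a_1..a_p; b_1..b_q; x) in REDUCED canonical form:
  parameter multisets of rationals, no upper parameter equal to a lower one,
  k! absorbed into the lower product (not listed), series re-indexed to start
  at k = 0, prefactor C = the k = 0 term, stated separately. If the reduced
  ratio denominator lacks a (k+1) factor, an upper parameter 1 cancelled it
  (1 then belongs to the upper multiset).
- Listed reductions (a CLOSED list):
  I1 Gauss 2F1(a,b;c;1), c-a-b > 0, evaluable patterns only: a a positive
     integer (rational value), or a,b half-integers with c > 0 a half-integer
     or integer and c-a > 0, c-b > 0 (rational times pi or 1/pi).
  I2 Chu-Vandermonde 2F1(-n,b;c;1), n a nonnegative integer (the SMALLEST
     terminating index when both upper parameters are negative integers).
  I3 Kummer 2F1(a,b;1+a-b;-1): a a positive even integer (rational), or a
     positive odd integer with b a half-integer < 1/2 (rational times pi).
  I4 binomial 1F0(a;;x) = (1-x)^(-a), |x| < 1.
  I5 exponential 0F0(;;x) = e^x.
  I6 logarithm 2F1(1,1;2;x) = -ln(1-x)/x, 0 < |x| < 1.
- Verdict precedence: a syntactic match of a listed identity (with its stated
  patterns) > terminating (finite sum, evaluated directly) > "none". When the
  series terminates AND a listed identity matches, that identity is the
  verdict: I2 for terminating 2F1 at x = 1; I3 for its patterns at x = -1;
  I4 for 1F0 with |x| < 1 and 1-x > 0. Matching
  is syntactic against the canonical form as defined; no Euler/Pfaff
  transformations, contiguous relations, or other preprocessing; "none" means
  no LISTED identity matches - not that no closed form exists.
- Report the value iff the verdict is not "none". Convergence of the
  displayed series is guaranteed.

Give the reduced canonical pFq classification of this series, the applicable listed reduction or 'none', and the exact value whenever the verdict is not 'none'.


Classification (C = -4): 2F1 with upper {-\frac{8}{5}, 2}, lower {\frac{1}{3}}, argument x = -\frac{1}{2}. Verdict: none. No listed pattern accepts 2F1(-\frac{8}{5}, 2; \frac{1}{3}; -\frac{1}{2}).

Key observation: t_0 = -4 here, and the product of the first k integers (prefactor -4) is k!.
Consecutive-term ratio: r(k) = -\frac{1}{2} * (k-\frac{8}{5}) (k+2) / [(k+\frac{1}{3}) (k+1)] ; factor over Q: parameters, x = -\frac{1}{2}, and C = -4.


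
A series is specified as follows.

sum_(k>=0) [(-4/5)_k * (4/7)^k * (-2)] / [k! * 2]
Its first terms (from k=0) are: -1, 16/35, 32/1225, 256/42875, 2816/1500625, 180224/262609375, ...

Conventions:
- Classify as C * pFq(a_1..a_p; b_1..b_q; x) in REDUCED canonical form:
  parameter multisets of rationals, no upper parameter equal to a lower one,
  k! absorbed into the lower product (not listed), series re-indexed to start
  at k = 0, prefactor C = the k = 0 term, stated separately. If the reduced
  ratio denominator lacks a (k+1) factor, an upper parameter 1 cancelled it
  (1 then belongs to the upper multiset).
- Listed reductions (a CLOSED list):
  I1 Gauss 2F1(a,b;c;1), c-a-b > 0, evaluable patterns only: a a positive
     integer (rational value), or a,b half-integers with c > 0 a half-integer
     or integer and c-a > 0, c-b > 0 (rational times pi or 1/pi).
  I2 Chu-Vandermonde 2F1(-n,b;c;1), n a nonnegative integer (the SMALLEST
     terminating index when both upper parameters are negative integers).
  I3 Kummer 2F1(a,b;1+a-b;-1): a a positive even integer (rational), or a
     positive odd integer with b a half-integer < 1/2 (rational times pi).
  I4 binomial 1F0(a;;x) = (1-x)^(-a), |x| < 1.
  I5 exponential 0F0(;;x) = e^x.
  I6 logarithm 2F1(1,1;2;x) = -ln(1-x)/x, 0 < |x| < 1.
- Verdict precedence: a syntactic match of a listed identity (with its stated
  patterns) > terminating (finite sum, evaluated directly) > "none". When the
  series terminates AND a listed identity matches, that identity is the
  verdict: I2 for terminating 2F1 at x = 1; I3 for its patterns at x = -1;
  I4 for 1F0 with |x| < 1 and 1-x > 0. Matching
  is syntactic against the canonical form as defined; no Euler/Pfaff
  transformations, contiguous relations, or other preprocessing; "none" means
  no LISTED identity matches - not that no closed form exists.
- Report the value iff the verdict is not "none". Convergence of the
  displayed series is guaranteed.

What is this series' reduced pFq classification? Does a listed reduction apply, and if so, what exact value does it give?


x = 4/7 here; the reduced form reads 1F0, upper {-4/5}, lower {-}, C = -1. Verdict: the I4 binomial reduction fires (the 1F0 binomial series: exponent 4/5, x = 4/7). Exact value: (-1) * (3/7)^(4/5).

First insight: with t_0 = -1, the constant factors (prefactor -1) combine into one prefactor.
Term ratio: r(k) = (4/7) * (k-4/5) / [(k+1)] - rational; roots negated = parameters, x = (4/7), C = -1.
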